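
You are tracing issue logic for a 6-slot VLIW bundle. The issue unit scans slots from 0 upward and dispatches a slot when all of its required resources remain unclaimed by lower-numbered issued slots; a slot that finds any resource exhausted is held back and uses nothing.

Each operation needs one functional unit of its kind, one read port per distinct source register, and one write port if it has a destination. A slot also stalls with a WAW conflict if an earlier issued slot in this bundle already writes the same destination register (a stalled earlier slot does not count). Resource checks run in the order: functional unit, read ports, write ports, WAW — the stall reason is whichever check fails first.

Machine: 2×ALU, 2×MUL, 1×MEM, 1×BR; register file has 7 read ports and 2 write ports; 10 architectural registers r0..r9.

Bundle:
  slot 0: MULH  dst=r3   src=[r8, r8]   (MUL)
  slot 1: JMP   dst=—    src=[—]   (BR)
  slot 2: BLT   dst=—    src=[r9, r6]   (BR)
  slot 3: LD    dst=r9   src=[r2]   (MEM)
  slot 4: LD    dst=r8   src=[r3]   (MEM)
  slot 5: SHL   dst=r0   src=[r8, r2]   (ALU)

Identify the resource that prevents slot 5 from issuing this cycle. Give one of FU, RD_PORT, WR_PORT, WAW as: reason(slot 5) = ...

(0) want 1×MUL +1rd +1wr — yes → AL2|MU1|ME1|BR1|rd6|wr1
(1) want 1×BR +0rd +0wr — yes → AL2|MU1|ME1|BR0|rd6|wr1
(2) want 1×BR +2rd +0wr — FU → AL2|MU1|ME1|BR0|rd6|wr1
(3) want 1×MEM +1rd +1wr — yes → AL2|MU1|ME0|BR0|rd5|wr0
(4) want 1×MEM +1rd +1wr — FU → AL2|MU1|ME0|BR0|rd5|wr0
(5) want 1×ALU +2rd +1wr — WR_PORT → AL2|MU1|ME0|BR0|rd5|wr0

reason(slot 5) = WR_PORT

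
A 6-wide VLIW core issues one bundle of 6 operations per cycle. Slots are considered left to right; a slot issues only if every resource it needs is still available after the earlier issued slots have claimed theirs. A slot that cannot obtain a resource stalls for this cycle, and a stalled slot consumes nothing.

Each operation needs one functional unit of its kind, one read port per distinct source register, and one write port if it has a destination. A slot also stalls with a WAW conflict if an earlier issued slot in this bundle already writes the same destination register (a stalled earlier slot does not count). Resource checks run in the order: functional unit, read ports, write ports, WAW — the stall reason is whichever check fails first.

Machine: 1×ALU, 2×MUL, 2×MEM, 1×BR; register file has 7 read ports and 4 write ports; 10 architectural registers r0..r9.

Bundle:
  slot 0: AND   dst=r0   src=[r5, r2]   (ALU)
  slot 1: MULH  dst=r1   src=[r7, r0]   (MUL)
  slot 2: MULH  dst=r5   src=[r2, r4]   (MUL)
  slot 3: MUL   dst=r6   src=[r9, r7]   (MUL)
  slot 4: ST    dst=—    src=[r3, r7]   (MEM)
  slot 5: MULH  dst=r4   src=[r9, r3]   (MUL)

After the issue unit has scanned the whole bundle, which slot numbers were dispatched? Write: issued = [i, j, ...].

issued = [0, 1, 2]

slot 0 (ALU): ISSUE — free A0,Mu2,Ld2,B1 rp5 wp3
slot 1 (MUL): ISSUE — free A0,Mu1,Ld2,B1 rp3 wp2
slot 2 (MUL): ISSUE — free A0,Mu0,Ld2,B1 rp1 wp1
slot 3 (MUL): stall FU — free A0,Mu0,Ld2,B1 rp1 wp1
slot 4 (MEM): stall RD_PORT — free A0,Mu0,Ld2,B1 rp1 wp1
slot 5 (MUL): stall FU — free A0,Mu0,Ld2,B1 rp1 wp1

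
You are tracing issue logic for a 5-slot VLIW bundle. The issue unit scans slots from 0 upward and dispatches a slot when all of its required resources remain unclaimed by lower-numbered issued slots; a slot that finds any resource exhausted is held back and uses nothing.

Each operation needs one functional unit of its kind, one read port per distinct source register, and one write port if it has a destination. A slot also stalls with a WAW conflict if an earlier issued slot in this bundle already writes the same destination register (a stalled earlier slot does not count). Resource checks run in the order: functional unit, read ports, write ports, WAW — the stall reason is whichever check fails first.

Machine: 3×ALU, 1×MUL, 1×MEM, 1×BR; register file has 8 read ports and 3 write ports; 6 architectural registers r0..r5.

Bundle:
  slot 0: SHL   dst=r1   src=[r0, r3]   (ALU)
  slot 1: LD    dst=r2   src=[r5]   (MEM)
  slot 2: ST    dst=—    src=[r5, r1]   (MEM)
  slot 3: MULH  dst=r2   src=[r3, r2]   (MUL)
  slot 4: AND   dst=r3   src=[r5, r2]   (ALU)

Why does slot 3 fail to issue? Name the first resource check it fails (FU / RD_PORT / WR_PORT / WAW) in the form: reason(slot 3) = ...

reason(slot 3) = WAW

[0] ALU needs rd=2 wr=1: ok; after: ALU=2 MUL=1 MEM=1 BR=1, R=6, W=2
[1] MEM needs rd=1 wr=1: ok; after: ALU=2 MUL=1 MEM=0 BR=1, R=5, W=1
[2] MEM needs rd=2 wr=0: FU; after: ALU=2 MUL=1 MEM=0 BR=1, R=5, W=1
[3] MUL needs rd=2 wr=1: WAW; after: ALU=2 MUL=1 MEM=0 BR=1, R=5, W=1
[4] ALU needs rd=2 wr=1: ok; after: ALU=1 MUL=1 MEM=0 BR=1, R=3, W=0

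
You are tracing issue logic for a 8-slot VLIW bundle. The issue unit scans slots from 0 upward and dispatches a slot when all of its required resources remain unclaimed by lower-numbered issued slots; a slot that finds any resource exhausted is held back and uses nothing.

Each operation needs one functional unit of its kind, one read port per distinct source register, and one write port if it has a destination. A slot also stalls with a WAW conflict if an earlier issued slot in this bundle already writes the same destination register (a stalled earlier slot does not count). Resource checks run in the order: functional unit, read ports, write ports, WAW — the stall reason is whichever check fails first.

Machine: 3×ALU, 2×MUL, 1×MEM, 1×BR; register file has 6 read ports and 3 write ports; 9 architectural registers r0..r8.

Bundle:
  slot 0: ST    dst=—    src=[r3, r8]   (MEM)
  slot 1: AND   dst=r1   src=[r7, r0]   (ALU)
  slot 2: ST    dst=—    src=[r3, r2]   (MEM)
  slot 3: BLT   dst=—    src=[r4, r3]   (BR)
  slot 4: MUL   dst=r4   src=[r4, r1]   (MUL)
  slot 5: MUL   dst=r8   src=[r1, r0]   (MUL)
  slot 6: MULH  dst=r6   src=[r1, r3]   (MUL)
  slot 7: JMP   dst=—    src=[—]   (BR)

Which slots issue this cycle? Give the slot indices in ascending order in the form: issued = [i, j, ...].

issued = [0, 1, 3]

#0 MEM src=r3,r8 dispatched  <A:3 Mu:2 Ld:0 B:1 rd:4 wr:3>
#1 ALU src=r7,r0 dispatched  <A:2 Mu:2 Ld:0 B:1 rd:2 wr:2>
#2 MEM src=r3,r2 held:FU  <A:2 Mu:2 Ld:0 B:1 rd:2 wr:2>
#3 BR src=r4,r3 dispatched  <A:2 Mu:2 Ld:0 B:0 rd:0 wr:2>
#4 MUL src=r4,r1 held:RD_PORT  <A:2 Mu:2 Ld:0 B:0 rd:0 wr:2>
#5 MUL src=r1,r0 held:RD_PORT  <A:2 Mu:2 Ld:0 B:0 rd:0 wr:2>
#6 MUL src=r1,r3 held:RD_PORT  <A:2 Mu:2 Ld:0 B:0 rd:0 wr:2>
#7 BR src=- held:FU  <A:2 Mu:2 Ld:0 B:0 rd:0 wr:2>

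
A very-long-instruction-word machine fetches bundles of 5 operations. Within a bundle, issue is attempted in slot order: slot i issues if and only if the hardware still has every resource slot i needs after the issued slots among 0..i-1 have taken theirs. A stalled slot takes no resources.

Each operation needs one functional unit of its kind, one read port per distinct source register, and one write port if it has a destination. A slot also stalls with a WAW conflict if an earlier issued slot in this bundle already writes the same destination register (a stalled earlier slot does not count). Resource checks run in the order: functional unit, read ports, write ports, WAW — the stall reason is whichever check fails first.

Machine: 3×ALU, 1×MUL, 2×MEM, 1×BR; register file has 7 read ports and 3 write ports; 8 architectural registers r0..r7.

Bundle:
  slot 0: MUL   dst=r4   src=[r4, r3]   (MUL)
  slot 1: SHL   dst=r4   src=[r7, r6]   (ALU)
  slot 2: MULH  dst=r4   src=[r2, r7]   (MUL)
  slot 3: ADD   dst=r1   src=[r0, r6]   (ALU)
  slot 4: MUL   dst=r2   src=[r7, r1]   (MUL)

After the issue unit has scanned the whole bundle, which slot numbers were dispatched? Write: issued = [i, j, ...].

  0. MUL→r4 ⇒ go  {3A/0Mu/2Ld/1B | 5r 2w}
  1. ALU→r4 ⇒ no(WAW)  {3A/0Mu/2Ld/1B | 5r 2w}
  2. MUL→r4 ⇒ no(FU)  {3A/0Mu/2Ld/1B | 5r 2w}
  3. ALU→r1 ⇒ go  {2A/0Mu/2Ld/1B | 3r 1w}
  4. MUL→r2 ⇒ no(FU)  {2A/0Mu/2Ld/1B | 3r 1w}

issued = [0, 3]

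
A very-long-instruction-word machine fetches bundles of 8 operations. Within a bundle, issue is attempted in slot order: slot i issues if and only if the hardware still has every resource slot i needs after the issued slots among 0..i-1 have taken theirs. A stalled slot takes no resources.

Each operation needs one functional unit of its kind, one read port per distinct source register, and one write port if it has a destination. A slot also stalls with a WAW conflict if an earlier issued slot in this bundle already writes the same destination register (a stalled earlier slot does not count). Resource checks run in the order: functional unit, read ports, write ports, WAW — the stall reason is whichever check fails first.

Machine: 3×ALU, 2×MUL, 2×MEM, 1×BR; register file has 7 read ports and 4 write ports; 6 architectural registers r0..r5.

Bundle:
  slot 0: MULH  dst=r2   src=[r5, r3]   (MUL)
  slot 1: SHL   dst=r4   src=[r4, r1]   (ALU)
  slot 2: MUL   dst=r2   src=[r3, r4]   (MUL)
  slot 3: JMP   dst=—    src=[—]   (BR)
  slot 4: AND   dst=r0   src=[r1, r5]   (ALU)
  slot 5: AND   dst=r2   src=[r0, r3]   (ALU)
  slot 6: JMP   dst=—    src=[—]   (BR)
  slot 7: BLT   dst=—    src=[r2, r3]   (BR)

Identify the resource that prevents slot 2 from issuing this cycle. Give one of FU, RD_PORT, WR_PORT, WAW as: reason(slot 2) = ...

  0. MUL→r2 ⇒ go  {3A/1Mu/2Ld/1B | 5r 3w}
  1. ALU→r4 ⇒ go  {2A/1Mu/2Ld/1B | 3r 2w}
  2. MUL→r2 ⇒ no(WAW)  {2A/1Mu/2Ld/1B | 3r 2w}
  3. BR ⇒ go  {2A/1Mu/2Ld/0B | 3r 2w}
  4. ALU→r0 ⇒ go  {1A/1Mu/2Ld/0B | 1r 1w}
  5. ALU→r2 ⇒ no(RD_PORT)  {1A/1Mu/2Ld/0B | 1r 1w}
  6. BR ⇒ no(FU)  {1A/1Mu/2Ld/0B | 1r 1w}
  7. BR ⇒ no(FU)  {1A/1Mu/2Ld/0B | 1r 1w}

reason(slot 2) = WAW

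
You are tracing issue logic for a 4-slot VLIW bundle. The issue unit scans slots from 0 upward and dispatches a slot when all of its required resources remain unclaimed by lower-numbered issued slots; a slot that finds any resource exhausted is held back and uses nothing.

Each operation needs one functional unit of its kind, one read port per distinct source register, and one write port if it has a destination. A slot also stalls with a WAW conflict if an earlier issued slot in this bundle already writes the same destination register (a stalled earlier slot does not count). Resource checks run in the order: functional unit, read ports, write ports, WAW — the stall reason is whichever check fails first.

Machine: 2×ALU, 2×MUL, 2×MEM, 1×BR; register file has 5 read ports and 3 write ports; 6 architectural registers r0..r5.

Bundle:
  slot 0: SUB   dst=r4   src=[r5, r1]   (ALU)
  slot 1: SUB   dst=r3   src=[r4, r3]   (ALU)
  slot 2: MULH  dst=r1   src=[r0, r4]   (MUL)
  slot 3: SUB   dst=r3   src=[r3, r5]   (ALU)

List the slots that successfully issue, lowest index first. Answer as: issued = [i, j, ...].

  0. ALU→r4 ⇒ go  {1A/2Mu/2Ld/1B | 3r 2w}
  1. ALU→r3 ⇒ go  {0A/2Mu/2Ld/1B | 1r 1w}
  2. MUL→r1 ⇒ no(RD_PORT)  {0A/2Mu/2Ld/1B | 1r 1w}
  3. ALU→r3 ⇒ no(FU)  {0A/2Mu/2Ld/1B | 1r 1w}

issued = [0, 1]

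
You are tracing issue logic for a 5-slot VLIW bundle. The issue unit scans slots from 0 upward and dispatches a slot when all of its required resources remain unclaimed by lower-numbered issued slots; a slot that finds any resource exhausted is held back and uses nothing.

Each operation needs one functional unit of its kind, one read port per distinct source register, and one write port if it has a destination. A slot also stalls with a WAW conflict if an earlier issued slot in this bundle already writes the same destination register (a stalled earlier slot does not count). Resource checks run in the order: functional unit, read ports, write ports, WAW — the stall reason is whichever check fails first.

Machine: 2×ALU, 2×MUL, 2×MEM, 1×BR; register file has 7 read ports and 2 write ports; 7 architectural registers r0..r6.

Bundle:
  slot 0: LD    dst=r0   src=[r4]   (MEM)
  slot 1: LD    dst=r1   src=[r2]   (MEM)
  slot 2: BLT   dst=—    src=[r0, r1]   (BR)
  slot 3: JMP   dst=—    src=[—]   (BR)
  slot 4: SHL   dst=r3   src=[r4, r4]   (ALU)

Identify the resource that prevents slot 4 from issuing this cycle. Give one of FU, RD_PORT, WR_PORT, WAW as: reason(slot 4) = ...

reason(slot 4) = WR_PORT

slot 0 (MEM): ISSUE — free A2,Mu2,Ld1,B1 rp6 wp1
slot 1 (MEM): ISSUE — free A2,Mu2,Ld0,B1 rp5 wp0
slot 2 (BR): ISSUE — free A2,Mu2,Ld0,B0 rp3 wp0
slot 3 (BR): stall FU — free A2,Mu2,Ld0,B0 rp3 wp0
slot 4 (ALU): stall WR_PORT — free A2,Mu2,Ld0,B0 rp3 wp0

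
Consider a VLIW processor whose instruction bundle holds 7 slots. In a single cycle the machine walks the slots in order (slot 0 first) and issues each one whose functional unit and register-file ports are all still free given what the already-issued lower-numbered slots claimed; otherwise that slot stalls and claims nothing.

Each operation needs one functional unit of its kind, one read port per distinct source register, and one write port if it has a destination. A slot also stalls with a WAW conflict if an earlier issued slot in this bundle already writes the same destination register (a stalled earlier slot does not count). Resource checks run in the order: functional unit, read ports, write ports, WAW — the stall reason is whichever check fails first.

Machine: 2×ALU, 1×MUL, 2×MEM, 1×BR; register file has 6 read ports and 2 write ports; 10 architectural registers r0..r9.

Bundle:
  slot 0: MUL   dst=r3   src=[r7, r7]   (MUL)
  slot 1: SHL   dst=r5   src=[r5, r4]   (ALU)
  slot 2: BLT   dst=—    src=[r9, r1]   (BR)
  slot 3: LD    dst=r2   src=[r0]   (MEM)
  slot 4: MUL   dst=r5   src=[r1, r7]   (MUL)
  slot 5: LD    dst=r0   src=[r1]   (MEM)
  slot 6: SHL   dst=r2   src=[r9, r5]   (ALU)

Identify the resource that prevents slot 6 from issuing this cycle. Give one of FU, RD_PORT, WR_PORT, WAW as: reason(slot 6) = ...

[0] MUL needs rd=1 wr=1: ok; after: ALU=2 MUL=0 MEM=2 BR=1, R=5, W=1
[1] ALU needs rd=2 wr=1: ok; after: ALU=1 MUL=0 MEM=2 BR=1, R=3, W=0
[2] BR needs rd=2 wr=0: ok; after: ALU=1 MUL=0 MEM=2 BR=0, R=1, W=0
[3] MEM needs rd=1 wr=1: WR_PORT; after: ALU=1 MUL=0 MEM=2 BR=0, R=1, W=0
[4] MUL needs rd=2 wr=1: FU; after: ALU=1 MUL=0 MEM=2 BR=0, R=1, W=0
[5] MEM needs rd=1 wr=1: WR_PORT; after: ALU=1 MUL=0 MEM=2 BR=0, R=1, W=0
[6] ALU needs rd=2 wr=1: RD_PORT; after: ALU=1 MUL=0 MEM=2 BR=0, R=1, W=0

reason(slot 6) = RD_PORT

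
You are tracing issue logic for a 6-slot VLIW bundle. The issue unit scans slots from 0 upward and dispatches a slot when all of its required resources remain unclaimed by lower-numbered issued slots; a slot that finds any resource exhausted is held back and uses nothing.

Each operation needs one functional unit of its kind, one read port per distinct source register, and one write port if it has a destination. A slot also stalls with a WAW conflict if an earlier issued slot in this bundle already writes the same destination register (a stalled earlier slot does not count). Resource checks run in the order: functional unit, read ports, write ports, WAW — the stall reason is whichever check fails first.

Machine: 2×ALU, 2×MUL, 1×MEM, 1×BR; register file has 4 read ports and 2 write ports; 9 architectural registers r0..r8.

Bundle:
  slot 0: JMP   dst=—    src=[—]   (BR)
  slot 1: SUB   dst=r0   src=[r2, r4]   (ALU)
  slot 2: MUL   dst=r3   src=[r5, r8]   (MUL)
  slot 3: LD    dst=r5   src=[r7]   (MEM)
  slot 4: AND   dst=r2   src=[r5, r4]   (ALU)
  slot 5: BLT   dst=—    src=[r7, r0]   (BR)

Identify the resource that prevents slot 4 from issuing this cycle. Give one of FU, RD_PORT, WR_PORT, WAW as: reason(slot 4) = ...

reason(slot 4) = RD_PORT

slot 0 (BR): ISSUE — free A2,Mu2,Ld1,B0 rp4 wp2
slot 1 (ALU): ISSUE — free A1,Mu2,Ld1,B0 rp2 wp1
slot 2 (MUL): ISSUE — free A1,Mu1,Ld1,B0 rp0 wp0
slot 3 (MEM): stall RD_PORT — free A1,Mu1,Ld1,B0 rp0 wp0
slot 4 (ALU): stall RD_PORT — free A1,Mu1,Ld1,B0 rp0 wp0
slot 5 (BR): stall FU — free A1,Mu1,Ld1,B0 rp0 wp0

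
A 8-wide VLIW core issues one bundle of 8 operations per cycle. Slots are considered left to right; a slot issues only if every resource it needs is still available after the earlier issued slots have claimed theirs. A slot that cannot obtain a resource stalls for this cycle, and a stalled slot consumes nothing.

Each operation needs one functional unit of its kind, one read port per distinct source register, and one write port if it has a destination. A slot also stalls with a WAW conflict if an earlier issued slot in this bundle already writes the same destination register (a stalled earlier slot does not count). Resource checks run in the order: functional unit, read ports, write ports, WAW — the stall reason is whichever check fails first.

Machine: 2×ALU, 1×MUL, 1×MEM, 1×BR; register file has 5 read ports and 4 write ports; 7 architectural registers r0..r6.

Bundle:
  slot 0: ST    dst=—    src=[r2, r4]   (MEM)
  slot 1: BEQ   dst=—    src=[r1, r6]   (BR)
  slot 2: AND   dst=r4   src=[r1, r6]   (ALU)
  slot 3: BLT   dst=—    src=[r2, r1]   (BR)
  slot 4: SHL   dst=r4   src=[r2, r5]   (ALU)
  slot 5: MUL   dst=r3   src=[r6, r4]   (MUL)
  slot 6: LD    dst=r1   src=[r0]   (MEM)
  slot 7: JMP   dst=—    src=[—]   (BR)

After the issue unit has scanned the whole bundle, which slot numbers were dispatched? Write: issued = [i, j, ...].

slot 0 (MEM): ISSUE — free A2,Mu1,Ld0,B1 rp3 wp4
slot 1 (BR): ISSUE — free A2,Mu1,Ld0,B0 rp1 wp4
slot 2 (ALU): stall RD_PORT — free A2,Mu1,Ld0,B0 rp1 wp4
slot 3 (BR): stall FU — free A2,Mu1,Ld0,B0 rp1 wp4
slot 4 (ALU): stall RD_PORT — free A2,Mu1,Ld0,B0 rp1 wp4
slot 5 (MUL): stall RD_PORT — free A2,Mu1,Ld0,B0 rp1 wp4
slot 6 (MEM): stall FU — free A2,Mu1,Ld0,B0 rp1 wp4
slot 7 (BR): stall FU — free A2,Mu1,Ld0,B0 rp1 wp4

issued = [0, 1]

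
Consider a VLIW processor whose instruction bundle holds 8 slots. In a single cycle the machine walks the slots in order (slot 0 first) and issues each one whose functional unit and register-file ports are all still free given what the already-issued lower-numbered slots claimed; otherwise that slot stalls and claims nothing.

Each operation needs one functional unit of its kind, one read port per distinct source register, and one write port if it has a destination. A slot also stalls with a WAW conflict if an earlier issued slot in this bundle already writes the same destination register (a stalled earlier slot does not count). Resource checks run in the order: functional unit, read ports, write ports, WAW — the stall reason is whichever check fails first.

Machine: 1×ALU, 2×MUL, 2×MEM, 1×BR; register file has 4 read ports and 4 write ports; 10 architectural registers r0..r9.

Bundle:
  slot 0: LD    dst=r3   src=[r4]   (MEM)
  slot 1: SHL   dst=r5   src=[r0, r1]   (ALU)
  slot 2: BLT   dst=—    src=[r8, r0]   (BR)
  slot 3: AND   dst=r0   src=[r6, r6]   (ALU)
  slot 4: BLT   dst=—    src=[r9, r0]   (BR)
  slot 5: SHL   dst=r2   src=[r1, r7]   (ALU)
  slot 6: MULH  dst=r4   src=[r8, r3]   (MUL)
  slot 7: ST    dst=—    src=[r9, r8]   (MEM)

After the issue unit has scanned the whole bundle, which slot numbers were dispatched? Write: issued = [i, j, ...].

issued = [0, 1]

#0 MEM src=r4 dispatched  <A:1 Mu:2 Ld:1 B:1 rd:3 wr:3>
#1 ALU src=r0,r1 dispatched  <A:0 Mu:2 Ld:1 B:1 rd:1 wr:2>
#2 BR src=r8,r0 held:RD_PORT  <A:0 Mu:2 Ld:1 B:1 rd:1 wr:2>
#3 ALU src=r6,r6 held:FU  <A:0 Mu:2 Ld:1 B:1 rd:1 wr:2>
#4 BR src=r9,r0 held:RD_PORT  <A:0 Mu:2 Ld:1 B:1 rd:1 wr:2>
#5 ALU src=r1,r7 held:FU  <A:0 Mu:2 Ld:1 B:1 rd:1 wr:2>
#6 MUL src=r8,r3 held:RD_PORT  <A:0 Mu:2 Ld:1 B:1 rd:1 wr:2>
#7 MEM src=r9,r8 held:RD_PORT  <A:0 Mu:2 Ld:1 B:1 rd:1 wr:2>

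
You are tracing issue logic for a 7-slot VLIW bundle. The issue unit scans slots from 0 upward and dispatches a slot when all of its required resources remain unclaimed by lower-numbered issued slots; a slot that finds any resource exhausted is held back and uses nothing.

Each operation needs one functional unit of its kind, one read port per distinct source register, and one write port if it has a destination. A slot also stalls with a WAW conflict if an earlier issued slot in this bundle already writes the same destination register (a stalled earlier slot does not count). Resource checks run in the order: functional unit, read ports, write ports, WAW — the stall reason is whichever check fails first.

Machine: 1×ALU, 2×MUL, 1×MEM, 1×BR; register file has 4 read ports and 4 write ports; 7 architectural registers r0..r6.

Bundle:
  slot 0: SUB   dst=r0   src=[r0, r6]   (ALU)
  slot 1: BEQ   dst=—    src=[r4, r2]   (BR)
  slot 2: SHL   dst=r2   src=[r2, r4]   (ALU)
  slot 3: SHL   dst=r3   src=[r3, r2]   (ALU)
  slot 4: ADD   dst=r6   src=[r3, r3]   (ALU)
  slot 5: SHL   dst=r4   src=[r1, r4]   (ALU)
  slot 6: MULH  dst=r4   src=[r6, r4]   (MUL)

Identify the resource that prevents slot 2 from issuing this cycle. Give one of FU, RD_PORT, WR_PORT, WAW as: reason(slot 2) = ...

reason(slot 2) = FU

  0. ALU→r0 ⇒ go  {0A/2Mu/1Ld/1B | 2r 3w}
  1. BR ⇒ go  {0A/2Mu/1Ld/0B | 0r 3w}
  2. ALU→r2 ⇒ no(FU)  {0A/2Mu/1Ld/0B | 0r 3w}
  3. ALU→r3 ⇒ no(FU)  {0A/2Mu/1Ld/0B | 0r 3w}
  4. ALU→r6 ⇒ no(FU)  {0A/2Mu/1Ld/0B | 0r 3w}
  5. ALU→r4 ⇒ no(FU)  {0A/2Mu/1Ld/0B | 0r 3w}
  6. MUL→r4 ⇒ no(RD_PORT)  {0A/2Mu/1Ld/0B | 0r 3w}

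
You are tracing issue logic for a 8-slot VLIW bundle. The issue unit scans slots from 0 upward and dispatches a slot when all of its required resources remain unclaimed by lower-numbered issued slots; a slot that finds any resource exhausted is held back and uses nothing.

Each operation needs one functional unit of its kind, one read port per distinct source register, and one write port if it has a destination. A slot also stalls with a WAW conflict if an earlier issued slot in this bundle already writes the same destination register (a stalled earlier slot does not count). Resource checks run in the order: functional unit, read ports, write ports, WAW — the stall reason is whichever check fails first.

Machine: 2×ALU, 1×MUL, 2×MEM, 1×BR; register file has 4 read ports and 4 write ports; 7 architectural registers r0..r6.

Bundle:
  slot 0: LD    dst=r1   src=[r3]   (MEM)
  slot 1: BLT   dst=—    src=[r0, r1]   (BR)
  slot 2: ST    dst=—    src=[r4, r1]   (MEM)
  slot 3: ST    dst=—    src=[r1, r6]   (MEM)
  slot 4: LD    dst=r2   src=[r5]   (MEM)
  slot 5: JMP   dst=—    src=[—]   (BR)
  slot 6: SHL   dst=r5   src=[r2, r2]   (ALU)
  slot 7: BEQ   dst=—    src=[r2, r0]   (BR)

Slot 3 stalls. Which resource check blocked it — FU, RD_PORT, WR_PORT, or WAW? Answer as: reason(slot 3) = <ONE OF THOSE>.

(0) want 1×MEM +1rd +1wr — yes → AL2|MU1|ME1|BR1|rd3|wr3
(1) want 1×BR +2rd +0wr — yes → AL2|MU1|ME1|BR0|rd1|wr3
(2) want 1×MEM +2rd +0wr — RD_PORT → AL2|MU1|ME1|BR0|rd1|wr3
(3) want 1×MEM +2rd +0wr — RD_PORT → AL2|MU1|ME1|BR0|rd1|wr3
(4) want 1×MEM +1rd +1wr — yes → AL2|MU1|ME0|BR0|rd0|wr2
(5) want 1×BR +0rd +0wr — FU → AL2|MU1|ME0|BR0|rd0|wr2
(6) want 1×ALU +1rd +1wr — RD_PORT → AL2|MU1|ME0|BR0|rd0|wr2
(7) want 1×BR +2rd +0wr — FU → AL2|MU1|ME0|BR0|rd0|wr2

reason(slot 3) = RD_PORT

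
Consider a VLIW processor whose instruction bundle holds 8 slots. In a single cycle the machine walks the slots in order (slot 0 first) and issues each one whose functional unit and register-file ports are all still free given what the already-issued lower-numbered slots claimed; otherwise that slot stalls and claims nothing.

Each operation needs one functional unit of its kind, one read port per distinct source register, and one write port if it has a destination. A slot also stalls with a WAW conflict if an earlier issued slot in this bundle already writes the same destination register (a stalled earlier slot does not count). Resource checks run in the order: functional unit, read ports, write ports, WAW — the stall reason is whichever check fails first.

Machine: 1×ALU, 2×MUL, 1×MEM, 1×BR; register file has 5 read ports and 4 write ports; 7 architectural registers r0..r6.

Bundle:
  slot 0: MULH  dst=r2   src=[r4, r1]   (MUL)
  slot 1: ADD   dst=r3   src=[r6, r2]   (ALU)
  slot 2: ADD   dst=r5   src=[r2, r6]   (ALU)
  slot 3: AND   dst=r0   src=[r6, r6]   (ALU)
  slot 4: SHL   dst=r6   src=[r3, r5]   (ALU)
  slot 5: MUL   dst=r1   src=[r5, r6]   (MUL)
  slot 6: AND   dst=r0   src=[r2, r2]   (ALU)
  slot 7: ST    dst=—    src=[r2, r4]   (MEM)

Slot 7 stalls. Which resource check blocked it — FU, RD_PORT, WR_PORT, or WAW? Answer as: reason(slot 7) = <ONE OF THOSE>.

(0) want 1×MUL +2rd +1wr — yes → AL1|MU1|ME1|BR1|rd3|wr3
(1) want 1×ALU +2rd +1wr — yes → AL0|MU1|ME1|BR1|rd1|wr2
(2) want 1×ALU +2rd +1wr — FU → AL0|MU1|ME1|BR1|rd1|wr2
(3) want 1×ALU +1rd +1wr — FU → AL0|MU1|ME1|BR1|rd1|wr2
(4) want 1×ALU +2rd +1wr — FU → AL0|MU1|ME1|BR1|rd1|wr2
(5) want 1×MUL +2rd +1wr — RD_PORT → AL0|MU1|ME1|BR1|rd1|wr2
(6) want 1×ALU +1rd +1wr — FU → AL0|MU1|ME1|BR1|rd1|wr2
(7) want 1×MEM +2rd +0wr — RD_PORT → AL0|MU1|ME1|BR1|rd1|wr2

reason(slot 7) = RD_PORT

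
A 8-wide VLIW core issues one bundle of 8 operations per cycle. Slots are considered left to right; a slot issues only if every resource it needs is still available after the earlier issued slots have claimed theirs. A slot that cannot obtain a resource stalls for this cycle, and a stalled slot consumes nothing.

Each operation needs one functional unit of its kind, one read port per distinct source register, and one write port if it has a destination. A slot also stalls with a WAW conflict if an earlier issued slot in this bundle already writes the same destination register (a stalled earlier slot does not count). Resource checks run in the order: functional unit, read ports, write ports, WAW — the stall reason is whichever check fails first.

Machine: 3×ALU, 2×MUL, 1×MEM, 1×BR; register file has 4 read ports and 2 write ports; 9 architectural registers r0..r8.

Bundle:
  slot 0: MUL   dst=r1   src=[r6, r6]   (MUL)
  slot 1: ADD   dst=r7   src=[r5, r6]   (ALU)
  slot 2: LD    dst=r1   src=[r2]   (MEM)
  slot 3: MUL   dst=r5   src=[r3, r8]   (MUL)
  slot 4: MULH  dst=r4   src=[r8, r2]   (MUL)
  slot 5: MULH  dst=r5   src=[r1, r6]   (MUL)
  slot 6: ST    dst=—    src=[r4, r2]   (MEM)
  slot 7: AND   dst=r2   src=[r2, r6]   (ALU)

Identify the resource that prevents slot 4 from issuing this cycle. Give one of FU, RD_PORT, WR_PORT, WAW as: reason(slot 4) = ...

reason(slot 4) = RD_PORT

[0] MUL needs rd=1 wr=1: ok; after: ALU=3 MUL=1 MEM=1 BR=1, R=3, W=1
[1] ALU needs rd=2 wr=1: ok; after: ALU=2 MUL=1 MEM=1 BR=1, R=1, W=0
[2] MEM needs rd=1 wr=1: WR_PORT; after: ALU=2 MUL=1 MEM=1 BR=1, R=1, W=0
[3] MUL needs rd=2 wr=1: RD_PORT; after: ALU=2 MUL=1 MEM=1 BR=1, R=1, W=0
[4] MUL needs rd=2 wr=1: RD_PORT; after: ALU=2 MUL=1 MEM=1 BR=1, R=1, W=0
[5] MUL needs rd=2 wr=1: RD_PORT; after: ALU=2 MUL=1 MEM=1 BR=1, R=1, W=0
[6] MEM needs rd=2 wr=0: RD_PORT; after: ALU=2 MUL=1 MEM=1 BR=1, R=1, W=0
[7] ALU needs rd=2 wr=1: RD_PORT; after: ALU=2 MUL=1 MEM=1 BR=1, R=1, W=0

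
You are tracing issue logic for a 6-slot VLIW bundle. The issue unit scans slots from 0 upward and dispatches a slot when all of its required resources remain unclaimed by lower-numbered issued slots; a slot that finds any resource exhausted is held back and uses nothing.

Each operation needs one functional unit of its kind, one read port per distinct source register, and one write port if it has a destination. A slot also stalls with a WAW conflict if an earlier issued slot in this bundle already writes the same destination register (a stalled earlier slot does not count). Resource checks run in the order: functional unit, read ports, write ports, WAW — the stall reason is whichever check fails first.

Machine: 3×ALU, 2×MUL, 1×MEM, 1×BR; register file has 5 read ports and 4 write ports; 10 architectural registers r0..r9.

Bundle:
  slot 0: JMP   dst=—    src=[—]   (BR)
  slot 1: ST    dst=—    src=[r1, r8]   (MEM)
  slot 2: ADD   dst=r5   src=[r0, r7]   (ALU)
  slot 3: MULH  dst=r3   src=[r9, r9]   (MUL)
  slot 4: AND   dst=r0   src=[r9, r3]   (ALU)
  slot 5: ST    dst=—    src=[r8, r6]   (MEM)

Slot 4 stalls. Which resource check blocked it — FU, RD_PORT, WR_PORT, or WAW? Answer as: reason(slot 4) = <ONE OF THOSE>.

  0. BR ⇒ go  {3A/2Mu/1Ld/0B | 5r 4w}
  1. MEM ⇒ go  {3A/2Mu/0Ld/0B | 3r 4w}
  2. ALU→r5 ⇒ go  {2A/2Mu/0Ld/0B | 1r 3w}
  3. MUL→r3 ⇒ go  {2A/1Mu/0Ld/0B | 0r 2w}
  4. ALU→r0 ⇒ no(RD_PORT)  {2A/1Mu/0Ld/0B | 0r 2w}
  5. MEM ⇒ no(FU)  {2A/1Mu/0Ld/0B | 0r 2w}

reason(slot 4) = RD_PORT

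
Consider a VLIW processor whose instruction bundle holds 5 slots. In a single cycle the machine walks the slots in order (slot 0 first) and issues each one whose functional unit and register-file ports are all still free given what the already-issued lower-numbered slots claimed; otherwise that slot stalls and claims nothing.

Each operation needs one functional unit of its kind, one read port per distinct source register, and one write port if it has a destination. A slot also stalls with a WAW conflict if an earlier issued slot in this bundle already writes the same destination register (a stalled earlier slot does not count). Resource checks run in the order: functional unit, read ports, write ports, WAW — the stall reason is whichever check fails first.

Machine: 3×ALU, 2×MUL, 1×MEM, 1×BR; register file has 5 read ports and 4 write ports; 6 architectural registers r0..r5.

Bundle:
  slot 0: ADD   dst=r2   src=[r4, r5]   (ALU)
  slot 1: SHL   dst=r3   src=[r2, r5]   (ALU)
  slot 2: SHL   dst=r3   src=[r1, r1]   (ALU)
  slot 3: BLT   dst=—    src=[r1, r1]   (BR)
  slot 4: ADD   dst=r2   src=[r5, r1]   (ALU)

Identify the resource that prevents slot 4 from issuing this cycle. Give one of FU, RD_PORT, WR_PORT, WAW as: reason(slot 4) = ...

#0 ALU src=r4,r5 dispatched  <A:2 Mu:2 Ld:1 B:1 rd:3 wr:3>
#1 ALU src=r2,r5 dispatched  <A:1 Mu:2 Ld:1 B:1 rd:1 wr:2>
#2 ALU src=r1,r1 held:WAW  <A:1 Mu:2 Ld:1 B:1 rd:1 wr:2>
#3 BR src=r1,r1 dispatched  <A:1 Mu:2 Ld:1 B:0 rd:0 wr:2>
#4 ALU src=r5,r1 held:RD_PORT  <A:1 Mu:2 Ld:1 B:0 rd:0 wr:2>

reason(slot 4) = RD_PORT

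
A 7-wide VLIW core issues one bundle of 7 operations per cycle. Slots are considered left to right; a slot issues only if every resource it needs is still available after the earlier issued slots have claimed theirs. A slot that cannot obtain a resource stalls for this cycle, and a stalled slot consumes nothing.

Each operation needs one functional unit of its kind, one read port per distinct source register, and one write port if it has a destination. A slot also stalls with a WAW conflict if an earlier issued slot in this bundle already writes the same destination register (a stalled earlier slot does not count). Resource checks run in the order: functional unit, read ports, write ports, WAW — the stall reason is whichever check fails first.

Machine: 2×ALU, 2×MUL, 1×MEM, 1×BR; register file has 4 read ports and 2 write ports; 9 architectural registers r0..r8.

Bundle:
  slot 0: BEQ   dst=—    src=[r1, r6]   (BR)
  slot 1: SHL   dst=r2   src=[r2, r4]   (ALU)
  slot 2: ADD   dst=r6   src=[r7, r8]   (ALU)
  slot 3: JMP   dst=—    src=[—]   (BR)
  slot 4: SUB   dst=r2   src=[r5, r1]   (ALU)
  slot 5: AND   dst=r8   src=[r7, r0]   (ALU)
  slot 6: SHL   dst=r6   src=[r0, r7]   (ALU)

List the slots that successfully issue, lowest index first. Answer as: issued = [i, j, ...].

  0. BR ⇒ go  {2A/2Mu/1Ld/0B | 2r 2w}
  1. ALU→r2 ⇒ go  {1A/2Mu/1Ld/0B | 0r 1w}
  2. ALU→r6 ⇒ no(RD_PORT)  {1A/2Mu/1Ld/0B | 0r 1w}
  3. BR ⇒ no(FU)  {1A/2Mu/1Ld/0B | 0r 1w}
  4. ALU→r2 ⇒ no(RD_PORT)  {1A/2Mu/1Ld/0B | 0r 1w}
  5. ALU→r8 ⇒ no(RD_PORT)  {1A/2Mu/1Ld/0B | 0r 1w}
  6. ALU→r6 ⇒ no(RD_PORT)  {1A/2Mu/1Ld/0B | 0r 1w}

issued = [0, 1]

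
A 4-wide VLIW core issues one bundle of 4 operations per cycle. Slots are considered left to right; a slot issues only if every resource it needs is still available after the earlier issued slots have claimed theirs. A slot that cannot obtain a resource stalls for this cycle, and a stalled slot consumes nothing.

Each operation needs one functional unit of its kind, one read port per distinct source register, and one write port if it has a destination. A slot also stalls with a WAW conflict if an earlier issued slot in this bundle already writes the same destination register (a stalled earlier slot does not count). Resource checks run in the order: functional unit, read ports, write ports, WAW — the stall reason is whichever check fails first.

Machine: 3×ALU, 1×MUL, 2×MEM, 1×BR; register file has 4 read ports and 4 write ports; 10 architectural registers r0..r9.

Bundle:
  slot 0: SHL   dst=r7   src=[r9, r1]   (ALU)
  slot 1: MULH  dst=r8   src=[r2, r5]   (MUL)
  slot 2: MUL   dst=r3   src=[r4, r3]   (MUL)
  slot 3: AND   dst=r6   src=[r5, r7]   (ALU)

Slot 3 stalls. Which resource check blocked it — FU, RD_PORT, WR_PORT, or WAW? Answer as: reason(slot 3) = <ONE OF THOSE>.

reason(slot 3) = RD_PORT

#0 ALU src=r9,r1 dispatched  <A:2 Mu:1 Ld:2 B:1 rd:2 wr:3>
#1 MUL src=r2,r5 dispatched  <A:2 Mu:0 Ld:2 B:1 rd:0 wr:2>
#2 MUL src=r4,r3 held:FU  <A:2 Mu:0 Ld:2 B:1 rd:0 wr:2>
#3 ALU src=r5,r7 held:RD_PORT  <A:2 Mu:0 Ld:2 B:1 rd:0 wr:2>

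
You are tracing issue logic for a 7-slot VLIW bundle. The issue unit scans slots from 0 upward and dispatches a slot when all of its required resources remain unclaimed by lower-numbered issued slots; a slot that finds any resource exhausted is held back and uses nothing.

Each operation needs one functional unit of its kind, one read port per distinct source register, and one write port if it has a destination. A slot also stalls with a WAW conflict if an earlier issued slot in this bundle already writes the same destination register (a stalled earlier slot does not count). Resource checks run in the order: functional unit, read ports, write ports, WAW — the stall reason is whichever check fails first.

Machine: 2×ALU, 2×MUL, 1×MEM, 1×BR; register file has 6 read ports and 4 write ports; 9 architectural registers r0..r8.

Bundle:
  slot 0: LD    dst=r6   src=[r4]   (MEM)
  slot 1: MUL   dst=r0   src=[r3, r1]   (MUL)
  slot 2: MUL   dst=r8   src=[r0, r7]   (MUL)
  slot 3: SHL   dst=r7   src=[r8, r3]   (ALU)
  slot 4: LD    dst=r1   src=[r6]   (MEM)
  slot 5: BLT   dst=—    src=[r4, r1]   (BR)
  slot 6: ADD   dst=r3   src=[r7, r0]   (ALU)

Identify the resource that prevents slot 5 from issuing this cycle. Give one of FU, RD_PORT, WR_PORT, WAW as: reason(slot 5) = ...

reason(slot 5) = RD_PORT

#0 MEM src=r4 dispatched  <A:2 Mu:2 Ld:0 B:1 rd:5 wr:3>
#1 MUL src=r3,r1 dispatched  <A:2 Mu:1 Ld:0 B:1 rd:3 wr:2>
#2 MUL src=r0,r7 dispatched  <A:2 Mu:0 Ld:0 B:1 rd:1 wr:1>
#3 ALU src=r8,r3 held:RD_PORT  <A:2 Mu:0 Ld:0 B:1 rd:1 wr:1>
#4 MEM src=r6 held:FU  <A:2 Mu:0 Ld:0 B:1 rd:1 wr:1>
#5 BR src=r4,r1 held:RD_PORT  <A:2 Mu:0 Ld:0 B:1 rd:1 wr:1>
#6 ALU src=r7,r0 held:RD_PORT  <A:2 Mu:0 Ld:0 B:1 rd:1 wr:1>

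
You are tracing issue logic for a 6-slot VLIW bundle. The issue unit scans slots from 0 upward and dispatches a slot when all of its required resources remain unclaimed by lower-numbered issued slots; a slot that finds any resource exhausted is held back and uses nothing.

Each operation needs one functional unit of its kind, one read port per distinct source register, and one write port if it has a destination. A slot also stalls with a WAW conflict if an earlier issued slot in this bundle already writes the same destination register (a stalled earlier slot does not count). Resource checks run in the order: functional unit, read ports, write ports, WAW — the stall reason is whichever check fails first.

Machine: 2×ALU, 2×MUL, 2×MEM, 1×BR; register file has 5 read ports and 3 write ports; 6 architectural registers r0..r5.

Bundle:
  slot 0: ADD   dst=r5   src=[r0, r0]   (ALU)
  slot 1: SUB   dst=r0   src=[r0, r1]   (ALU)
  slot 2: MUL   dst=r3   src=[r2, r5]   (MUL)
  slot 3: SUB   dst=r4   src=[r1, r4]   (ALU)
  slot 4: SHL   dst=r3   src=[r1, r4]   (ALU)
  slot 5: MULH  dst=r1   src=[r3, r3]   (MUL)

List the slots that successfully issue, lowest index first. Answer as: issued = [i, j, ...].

issued = [0, 1, 2]

#0 ALU src=r0,r0 dispatched  <A:1 Mu:2 Ld:2 B:1 rd:4 wr:2>
#1 ALU src=r0,r1 dispatched  <A:0 Mu:2 Ld:2 B:1 rd:2 wr:1>
#2 MUL src=r2,r5 dispatched  <A:0 Mu:1 Ld:2 B:1 rd:0 wr:0>
#3 ALU src=r1,r4 held:FU  <A:0 Mu:1 Ld:2 B:1 rd:0 wr:0>
#4 ALU src=r1,r4 held:FU  <A:0 Mu:1 Ld:2 B:1 rd:0 wr:0>
#5 MUL src=r3,r3 held:RD_PORT  <A:0 Mu:1 Ld:2 B:1 rd:0 wr:0>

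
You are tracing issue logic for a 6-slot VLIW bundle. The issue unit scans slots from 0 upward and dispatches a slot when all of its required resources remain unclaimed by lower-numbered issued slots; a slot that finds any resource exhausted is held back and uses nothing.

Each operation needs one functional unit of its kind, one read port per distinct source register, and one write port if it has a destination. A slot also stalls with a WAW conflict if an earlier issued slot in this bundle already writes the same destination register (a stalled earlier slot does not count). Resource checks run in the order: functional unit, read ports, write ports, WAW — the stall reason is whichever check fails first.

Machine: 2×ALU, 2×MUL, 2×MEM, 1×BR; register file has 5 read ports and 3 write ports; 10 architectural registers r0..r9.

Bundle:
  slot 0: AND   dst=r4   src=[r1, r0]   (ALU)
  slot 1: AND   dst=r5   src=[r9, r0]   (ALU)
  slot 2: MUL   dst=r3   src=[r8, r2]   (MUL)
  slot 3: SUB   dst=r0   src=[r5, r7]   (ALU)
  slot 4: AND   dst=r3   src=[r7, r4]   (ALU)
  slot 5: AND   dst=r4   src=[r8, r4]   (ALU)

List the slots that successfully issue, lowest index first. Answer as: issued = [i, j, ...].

issued = [0, 1]

[0] ALU needs rd=2 wr=1: ok; after: ALU=1 MUL=2 MEM=2 BR=1, R=3, W=2
[1] ALU needs rd=2 wr=1: ok; after: ALU=0 MUL=2 MEM=2 BR=1, R=1, W=1
[2] MUL needs rd=2 wr=1: RD_PORT; after: ALU=0 MUL=2 MEM=2 BR=1, R=1, W=1
[3] ALU needs rd=2 wr=1: FU; after: ALU=0 MUL=2 MEM=2 BR=1, R=1, W=1
[4] ALU needs rd=2 wr=1: FU; after: ALU=0 MUL=2 MEM=2 BR=1, R=1, W=1
[5] ALU needs rd=2 wr=1: FU; after: ALU=0 MUL=2 MEM=2 BR=1, R=1, W=1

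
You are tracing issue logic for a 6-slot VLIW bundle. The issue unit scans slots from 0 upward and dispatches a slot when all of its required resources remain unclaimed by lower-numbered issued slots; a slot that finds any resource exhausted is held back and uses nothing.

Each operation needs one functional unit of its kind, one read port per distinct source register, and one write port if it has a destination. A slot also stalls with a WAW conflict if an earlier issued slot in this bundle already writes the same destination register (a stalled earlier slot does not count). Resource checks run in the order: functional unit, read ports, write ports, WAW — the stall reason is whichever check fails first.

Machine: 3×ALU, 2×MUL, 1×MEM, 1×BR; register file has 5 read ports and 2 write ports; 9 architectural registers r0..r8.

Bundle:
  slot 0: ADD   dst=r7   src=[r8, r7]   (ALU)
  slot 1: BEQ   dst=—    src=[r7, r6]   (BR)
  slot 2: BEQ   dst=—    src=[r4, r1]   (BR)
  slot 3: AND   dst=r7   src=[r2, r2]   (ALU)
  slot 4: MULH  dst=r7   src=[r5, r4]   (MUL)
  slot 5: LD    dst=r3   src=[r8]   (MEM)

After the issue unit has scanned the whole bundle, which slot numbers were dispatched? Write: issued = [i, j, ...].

issued = [0, 1, 5]

#0 ALU src=r8,r7 dispatched  <A:2 Mu:2 Ld:1 B:1 rd:3 wr:1>
#1 BR src=r7,r6 dispatched  <A:2 Mu:2 Ld:1 B:0 rd:1 wr:1>
#2 BR src=r4,r1 held:FU  <A:2 Mu:2 Ld:1 B:0 rd:1 wr:1>
#3 ALU src=r2,r2 held:WAW  <A:2 Mu:2 Ld:1 B:0 rd:1 wr:1>
#4 MUL src=r5,r4 held:RD_PORT  <A:2 Mu:2 Ld:1 B:0 rd:1 wr:1>
#5 MEM src=r8 dispatched  <A:2 Mu:2 Ld:0 B:0 rd:0 wr:0>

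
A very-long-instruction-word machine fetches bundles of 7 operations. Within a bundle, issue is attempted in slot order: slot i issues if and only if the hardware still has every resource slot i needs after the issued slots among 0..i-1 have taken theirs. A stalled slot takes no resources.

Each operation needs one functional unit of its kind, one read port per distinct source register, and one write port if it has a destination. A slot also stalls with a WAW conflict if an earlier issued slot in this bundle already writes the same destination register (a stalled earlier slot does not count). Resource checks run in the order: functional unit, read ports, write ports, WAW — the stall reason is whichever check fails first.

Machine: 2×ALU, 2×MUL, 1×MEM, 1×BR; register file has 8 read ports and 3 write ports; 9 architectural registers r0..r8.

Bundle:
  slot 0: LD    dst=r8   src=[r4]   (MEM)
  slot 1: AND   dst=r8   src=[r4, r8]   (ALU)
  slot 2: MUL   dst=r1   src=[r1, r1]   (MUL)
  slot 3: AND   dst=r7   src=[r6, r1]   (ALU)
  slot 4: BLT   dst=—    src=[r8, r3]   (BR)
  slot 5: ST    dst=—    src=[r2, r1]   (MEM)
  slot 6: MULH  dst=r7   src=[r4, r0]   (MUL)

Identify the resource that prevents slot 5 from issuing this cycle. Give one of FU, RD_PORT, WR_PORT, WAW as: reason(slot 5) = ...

reason(slot 5) = FU

slot 0 (MEM): ISSUE — free A2,Mu2,Ld0,B1 rp7 wp2
slot 1 (ALU): stall WAW — free A2,Mu2,Ld0,B1 rp7 wp2
slot 2 (MUL): ISSUE — free A2,Mu1,Ld0,B1 rp6 wp1
slot 3 (ALU): ISSUE — free A1,Mu1,Ld0,B1 rp4 wp0
slot 4 (BR): ISSUE — free A1,Mu1,Ld0,B0 rp2 wp0
slot 5 (MEM): stall FU — free A1,Mu1,Ld0,B0 rp2 wp0
slot 6 (MUL): stall WR_PORT — free A1,Mu1,Ld0,B0 rp2 wp0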